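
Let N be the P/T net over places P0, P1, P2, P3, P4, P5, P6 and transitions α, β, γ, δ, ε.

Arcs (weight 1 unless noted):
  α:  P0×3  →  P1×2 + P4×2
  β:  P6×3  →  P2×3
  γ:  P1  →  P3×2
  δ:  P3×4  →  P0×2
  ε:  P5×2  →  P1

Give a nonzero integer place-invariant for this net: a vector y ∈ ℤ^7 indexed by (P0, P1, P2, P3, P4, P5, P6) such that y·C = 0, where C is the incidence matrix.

y = (P0:2, P1:2, P2:0, P3:1, P4:1, P5:1, P6:0)

Incidence matrix C (rows=places, cols=transitions):
        α    β    γ    δ    ε
   P0  -3    0    0    2    0
   P1   2    0   -1    0    1
   P2   0    3    0    0    0
   P3   0    0    2   -4    0
   P4   2    0    0    0    0
   P5   0    0    0    0   -2
   P6   0   -3    0    0    0

Candidate y = [2, 2, 0, 1, 1, 1, 0]; check y·C column-wise:
  col α: 2·-3 + 2·2 + 1·0 + 1·2 + 1·0 = 0
  col β: 2·0 + 2·0 + 0·3 + 1·0 + 1·0 + 1·0 + 0·-3 = 0
  col γ: 2·0 + 2·-1 + 1·2 + 1·0 + 1·0 = 0
  col δ: 2·2 + 2·0 + 1·-4 + 1·0 + 1·0 = 0
  col ε: 2·0 + 2·1 + 1·0 + 1·0 + 1·-2 = 0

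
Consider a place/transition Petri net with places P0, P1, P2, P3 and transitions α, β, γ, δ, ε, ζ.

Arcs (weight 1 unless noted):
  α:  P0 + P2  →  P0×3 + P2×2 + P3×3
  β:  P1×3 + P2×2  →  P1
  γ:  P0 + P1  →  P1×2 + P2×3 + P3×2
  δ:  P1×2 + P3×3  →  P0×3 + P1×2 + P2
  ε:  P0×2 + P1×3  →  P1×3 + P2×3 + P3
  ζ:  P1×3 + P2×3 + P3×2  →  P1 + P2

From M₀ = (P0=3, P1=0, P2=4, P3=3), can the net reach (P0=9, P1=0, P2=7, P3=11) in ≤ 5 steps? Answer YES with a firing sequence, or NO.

NO — not reachable within 5 firings

depth 0: 1 marking
depth 1: 2 markings reached so far
depth 2: 3 markings reached so far
depth 3: 4 markings reached so far
depth 4: 5 markings reached so far
depth 5: 6 markings reached so far
target is not among the 6 markings reachable within 5 steps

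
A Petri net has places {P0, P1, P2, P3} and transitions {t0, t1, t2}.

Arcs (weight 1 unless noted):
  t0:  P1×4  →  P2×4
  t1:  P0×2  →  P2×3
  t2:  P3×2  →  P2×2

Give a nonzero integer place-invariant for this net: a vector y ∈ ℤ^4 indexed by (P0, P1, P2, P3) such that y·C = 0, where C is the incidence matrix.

y = (P0:3, P1:2, P2:2, P3:2)

Incidence matrix C (rows=places, cols=transitions):
       t0   t1   t2
   P0   0   -2    0
   P1  -4    0    0
   P2   4    3    2
   P3   0    0   -2

Candidate y = [3, 2, 2, 2]; check y·C column-wise:
  col t0: 3·0 + 2·-4 + 2·4 + 2·0 = 0
  col t1: 3·-2 + 2·0 + 2·3 + 2·0 = 0
  col t2: 3·0 + 2·0 + 2·2 + 2·-2 = 0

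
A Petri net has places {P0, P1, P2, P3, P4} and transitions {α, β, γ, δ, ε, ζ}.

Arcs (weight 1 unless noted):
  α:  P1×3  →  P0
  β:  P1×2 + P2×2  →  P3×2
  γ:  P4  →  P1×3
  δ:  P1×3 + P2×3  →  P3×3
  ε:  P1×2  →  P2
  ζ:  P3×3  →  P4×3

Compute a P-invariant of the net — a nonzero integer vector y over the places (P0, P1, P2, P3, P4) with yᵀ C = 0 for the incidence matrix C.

Incidence matrix C (rows=places, cols=transitions):
        α    β    γ    δ    ε    ζ
   P0   1    0    0    0    0    0
   P1  -3   -2    3   -3   -2    0
   P2   0   -2    0   -3    1    0
   P3   0    2    0    3    0   -3
   P4   0    0   -1    0    0    3

Candidate y = [3, 1, 2, 3, 3]; check y·C column-wise:
  col α: 3·1 + 1·-3 + 2·0 + 3·0 + 3·0 = 0
  col β: 3·0 + 1·-2 + 2·-2 + 3·2 + 3·0 = 0
  col γ: 3·0 + 1·3 + 2·0 + 3·0 + 3·-1 = 0
  col δ: 3·0 + 1·-3 + 2·-3 + 3·3 + 3·0 = 0
  col ε: 3·0 + 1·-2 + 2·1 + 3·0 + 3·0 = 0
  col ζ: 3·0 + 1·0 + 2·0 + 3·-3 + 3·3 = 0

y = (P0:3, P1:1, P2:2, P3:3, P4:3)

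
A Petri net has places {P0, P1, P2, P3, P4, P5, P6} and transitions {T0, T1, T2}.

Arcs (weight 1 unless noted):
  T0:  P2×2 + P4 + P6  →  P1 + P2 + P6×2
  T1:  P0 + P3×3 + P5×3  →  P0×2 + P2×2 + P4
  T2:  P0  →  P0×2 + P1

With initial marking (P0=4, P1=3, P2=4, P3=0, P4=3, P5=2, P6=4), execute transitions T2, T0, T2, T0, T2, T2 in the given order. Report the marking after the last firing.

step 1: fire T2:  (P0=4, P1=3, P2=4, P3=0, P4=3, P5=2, P6=4) → (P0=5, P1=4, P2=4, P3=0, P4=3, P5=2, P6=4)
step 2: fire T0:  (P0=5, P1=4, P2=4, P3=0, P4=3, P5=2, P6=4) → (P0=5, P1=5, P2=3, P3=0, P4=2, P5=2, P6=5)
step 3: fire T2:  (P0=5, P1=5, P2=3, P3=0, P4=2, P5=2, P6=5) → (P0=6, P1=6, P2=3, P3=0, P4=2, P5=2, P6=5)
step 4: fire T0:  (P0=6, P1=6, P2=3, P3=0, P4=2, P5=2, P6=5) → (P0=6, P1=7, P2=2, P3=0, P4=1, P5=2, P6=6)
step 5: fire T2:  (P0=6, P1=7, P2=2, P3=0, P4=1, P5=2, P6=6) → (P0=7, P1=8, P2=2, P3=0, P4=1, P5=2, P6=6)
step 6: fire T2:  (P0=7, P1=8, P2=2, P3=0, P4=1, P5=2, P6=6) → (P0=8, P1=9, P2=2, P3=0, P4=1, P5=2, P6=6)

(P0=8, P1=9, P2=2, P3=0, P4=1, P5=2, P6=6)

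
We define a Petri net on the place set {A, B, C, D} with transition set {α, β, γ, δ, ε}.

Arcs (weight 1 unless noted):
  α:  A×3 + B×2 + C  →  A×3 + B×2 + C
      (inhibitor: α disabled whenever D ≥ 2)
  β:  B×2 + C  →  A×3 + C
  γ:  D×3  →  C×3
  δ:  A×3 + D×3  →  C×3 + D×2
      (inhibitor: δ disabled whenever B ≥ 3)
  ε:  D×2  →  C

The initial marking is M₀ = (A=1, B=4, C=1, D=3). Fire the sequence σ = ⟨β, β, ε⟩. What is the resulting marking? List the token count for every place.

(A=7, B=0, C=2, D=1)

step 1: fire β:  (A=1, B=4, C=1, D=3) → (A=4, B=2, C=1, D=3)
step 2: fire β:  (A=4, B=2, C=1, D=3) → (A=7, B=0, C=1, D=3)
step 3: fire ε:  (A=7, B=0, C=1, D=3) → (A=7, B=0, C=2, D=1)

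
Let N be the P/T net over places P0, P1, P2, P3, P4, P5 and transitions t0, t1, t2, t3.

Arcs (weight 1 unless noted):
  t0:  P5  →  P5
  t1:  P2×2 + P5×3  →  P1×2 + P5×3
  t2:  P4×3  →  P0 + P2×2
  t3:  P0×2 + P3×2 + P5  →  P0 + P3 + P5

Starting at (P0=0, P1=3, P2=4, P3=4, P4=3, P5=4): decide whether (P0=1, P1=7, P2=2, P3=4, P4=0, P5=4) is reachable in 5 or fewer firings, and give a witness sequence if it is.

YES — reachable via ⟨t1, t1, t2⟩ (3 firings)

step 1: fire t1:  (P0=0, P1=3, P2=4, P3=4, P4=3, P5=4) → (P0=0, P1=5, P2=2, P3=4, P4=3, P5=4)
step 2: fire t1:  (P0=0, P1=5, P2=2, P3=4, P4=3, P5=4) → (P0=0, P1=7, P2=0, P3=4, P4=3, P5=4)
step 3: fire t2:  (P0=0, P1=7, P2=0, P3=4, P4=3, P5=4) → (P0=1, P1=7, P2=2, P3=4, P4=0, P5=4)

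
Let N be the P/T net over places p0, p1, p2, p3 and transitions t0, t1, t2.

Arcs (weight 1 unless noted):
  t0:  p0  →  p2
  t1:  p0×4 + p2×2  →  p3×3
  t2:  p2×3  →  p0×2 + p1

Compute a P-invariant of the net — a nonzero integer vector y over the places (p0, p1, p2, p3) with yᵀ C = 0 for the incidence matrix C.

y = (p0:1, p1:1, p2:1, p3:2)

Incidence matrix C (rows=places, cols=transitions):
       t0   t1   t2
   p0  -1   -4    2
   p1   0    0    1
   p2   1   -2   -3
   p3   0    3    0

Candidate y = [1, 1, 1, 2]; check y·C column-wise:
  col t0: 1·-1 + 1·0 + 1·1 + 2·0 = 0
  col t1: 1·-4 + 1·0 + 1·-2 + 2·3 = 0
  col t2: 1·2 + 1·1 + 1·-3 + 2·0 = 0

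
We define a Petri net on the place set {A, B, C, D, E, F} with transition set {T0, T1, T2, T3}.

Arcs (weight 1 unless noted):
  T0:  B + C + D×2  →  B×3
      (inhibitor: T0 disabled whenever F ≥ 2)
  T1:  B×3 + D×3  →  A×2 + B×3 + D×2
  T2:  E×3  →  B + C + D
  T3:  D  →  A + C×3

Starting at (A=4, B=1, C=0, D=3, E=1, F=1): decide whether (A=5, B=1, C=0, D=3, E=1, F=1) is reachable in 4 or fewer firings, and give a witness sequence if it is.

NO — not reachable within 4 firings

depth 0: 1 marking
depth 1: 2 markings reached so far
depth 2: 4 markings reached so far
depth 3: 5 markings reached so far
depth 4: 5 markings reached so far
(frontier empty at depth 4; search complete)
target is not among the 5 markings reachable within 4 steps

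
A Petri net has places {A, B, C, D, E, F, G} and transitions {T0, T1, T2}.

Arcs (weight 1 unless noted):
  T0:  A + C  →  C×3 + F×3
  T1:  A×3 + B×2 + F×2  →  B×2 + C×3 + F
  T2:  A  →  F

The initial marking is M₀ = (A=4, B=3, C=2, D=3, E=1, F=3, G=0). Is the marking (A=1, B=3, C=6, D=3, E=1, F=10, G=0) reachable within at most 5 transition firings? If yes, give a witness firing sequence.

YES — reachable via ⟨T0, T0, T2⟩ (3 firings)

step 1: fire T0:  (A=4, B=3, C=2, D=3, E=1, F=3, G=0) → (A=3, B=3, C=4, D=3, E=1, F=6, G=0)
step 2: fire T0:  (A=3, B=3, C=4, D=3, E=1, F=6, G=0) → (A=2, B=3, C=6, D=3, E=1, F=9, G=0)
step 3: fire T2:  (A=2, B=3, C=6, D=3, E=1, F=9, G=0) → (A=1, B=3, C=6, D=3, E=1, F=10, G=0)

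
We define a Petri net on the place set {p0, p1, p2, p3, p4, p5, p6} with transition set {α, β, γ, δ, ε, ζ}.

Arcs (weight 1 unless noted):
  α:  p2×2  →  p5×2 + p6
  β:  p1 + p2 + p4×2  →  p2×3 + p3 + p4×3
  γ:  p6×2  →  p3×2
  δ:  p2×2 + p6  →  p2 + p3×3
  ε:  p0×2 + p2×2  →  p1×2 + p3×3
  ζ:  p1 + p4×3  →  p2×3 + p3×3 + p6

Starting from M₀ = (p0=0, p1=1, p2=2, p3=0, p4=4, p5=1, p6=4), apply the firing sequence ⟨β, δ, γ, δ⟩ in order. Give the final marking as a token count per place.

step 1: fire β:  (p0=0, p1=1, p2=2, p3=0, p4=4, p5=1, p6=4) → (p0=0, p1=0, p2=4, p3=1, p4=5, p5=1, p6=4)
step 2: fire δ:  (p0=0, p1=0, p2=4, p3=1, p4=5, p5=1, p6=4) → (p0=0, p1=0, p2=3, p3=4, p4=5, p5=1, p6=3)
step 3: fire γ:  (p0=0, p1=0, p2=3, p3=4, p4=5, p5=1, p6=3) → (p0=0, p1=0, p2=3, p3=6, p4=5, p5=1, p6=1)
step 4: fire δ:  (p0=0, p1=0, p2=3, p3=6, p4=5, p5=1, p6=1) → (p0=0, p1=0, p2=2, p3=9, p4=5, p5=1, p6=0)

(p0=0, p1=0, p2=2, p3=9, p4=5, p5=1, p6=0)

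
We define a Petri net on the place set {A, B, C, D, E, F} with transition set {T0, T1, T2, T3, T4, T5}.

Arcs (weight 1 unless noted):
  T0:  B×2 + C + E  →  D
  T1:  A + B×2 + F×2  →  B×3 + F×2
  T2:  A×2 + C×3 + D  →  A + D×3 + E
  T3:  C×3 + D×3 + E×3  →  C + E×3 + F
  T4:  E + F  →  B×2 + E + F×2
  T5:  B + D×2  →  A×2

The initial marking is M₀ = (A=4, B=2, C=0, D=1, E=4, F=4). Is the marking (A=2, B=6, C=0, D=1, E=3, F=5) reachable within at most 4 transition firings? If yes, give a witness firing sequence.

depth 0: 1 marking
depth 1: 3 markings reached so far
depth 2: 6 markings reached so far
depth 3: 10 markings reached so far
depth 4: 15 markings reached so far
target is not among the 15 markings reachable within 4 steps

NO — not reachable within 4 firings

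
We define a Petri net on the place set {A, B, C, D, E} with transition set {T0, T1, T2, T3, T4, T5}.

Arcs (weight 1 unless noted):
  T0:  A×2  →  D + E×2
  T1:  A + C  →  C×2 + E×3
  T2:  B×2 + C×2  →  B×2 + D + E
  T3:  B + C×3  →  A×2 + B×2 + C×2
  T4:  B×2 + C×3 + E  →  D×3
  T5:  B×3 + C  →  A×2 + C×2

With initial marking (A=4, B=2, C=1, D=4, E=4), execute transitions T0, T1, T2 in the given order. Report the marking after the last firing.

step 1: fire T0:  (A=4, B=2, C=1, D=4, E=4) → (A=2, B=2, C=1, D=5, E=6)
step 2: fire T1:  (A=2, B=2, C=1, D=5, E=6) → (A=1, B=2, C=2, D=5, E=9)
step 3: fire T2:  (A=1, B=2, C=2, D=5, E=9) → (A=1, B=2, C=0, D=6, E=10)

(A=1, B=2, C=0, D=6, E=10)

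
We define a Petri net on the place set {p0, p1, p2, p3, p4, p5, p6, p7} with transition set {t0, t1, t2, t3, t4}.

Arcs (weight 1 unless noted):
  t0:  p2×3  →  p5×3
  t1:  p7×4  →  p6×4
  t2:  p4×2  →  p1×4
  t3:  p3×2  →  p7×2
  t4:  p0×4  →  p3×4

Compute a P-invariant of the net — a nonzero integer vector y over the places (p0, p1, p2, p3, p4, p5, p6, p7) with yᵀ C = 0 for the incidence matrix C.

Incidence matrix C (rows=places, cols=transitions):
       t0   t1   t2   t3   t4
   p0   0    0    0    0   -4
   p1   0    0    4    0    0
   p2  -3    0    0    0    0
   p3   0    0    0   -2    4
   p4   0    0   -2    0    0
   p5   3    0    0    0    0
   p6   0    4    0    0    0
   p7   0   -4    0    2    0

Candidate y = [0, 1, 0, 0, 2, 0, 0, 0]; check y·C column-wise:
  col t0: 1·0 + 0·-3 + 2·0 + 0·3 = 0
  col t1: 1·0 + 2·0 + 0·4 + 0·-4 = 0
  col t2: 1·4 + 2·-2 = 0
  col t3: 1·0 + 0·-2 + 2·0 + 0·2 = 0
  col t4: 0·-4 + 1·0 + 0·4 + 2·0 = 0

y = (p0:0, p1:1, p2:0, p3:0, p4:2, p5:0, p6:0, p7:0)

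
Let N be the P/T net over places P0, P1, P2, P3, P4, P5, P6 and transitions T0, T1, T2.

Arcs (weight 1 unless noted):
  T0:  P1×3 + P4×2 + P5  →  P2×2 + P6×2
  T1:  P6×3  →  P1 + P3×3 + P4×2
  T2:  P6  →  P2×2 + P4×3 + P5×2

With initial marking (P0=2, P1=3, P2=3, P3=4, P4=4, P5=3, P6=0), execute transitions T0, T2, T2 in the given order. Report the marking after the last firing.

(P0=2, P1=0, P2=9, P3=4, P4=8, P5=6, P6=0)

step 1: fire T0:  (P0=2, P1=3, P2=3, P3=4, P4=4, P5=3, P6=0) → (P0=2, P1=0, P2=5, P3=4, P4=2, P5=2, P6=2)
step 2: fire T2:  (P0=2, P1=0, P2=5, P3=4, P4=2, P5=2, P6=2) → (P0=2, P1=0, P2=7, P3=4, P4=5, P5=4, P6=1)
step 3: fire T2:  (P0=2, P1=0, P2=7, P3=4, P4=5, P5=4, P6=1) → (P0=2, P1=0, P2=9, P3=4, P4=8, P5=6, P6=0)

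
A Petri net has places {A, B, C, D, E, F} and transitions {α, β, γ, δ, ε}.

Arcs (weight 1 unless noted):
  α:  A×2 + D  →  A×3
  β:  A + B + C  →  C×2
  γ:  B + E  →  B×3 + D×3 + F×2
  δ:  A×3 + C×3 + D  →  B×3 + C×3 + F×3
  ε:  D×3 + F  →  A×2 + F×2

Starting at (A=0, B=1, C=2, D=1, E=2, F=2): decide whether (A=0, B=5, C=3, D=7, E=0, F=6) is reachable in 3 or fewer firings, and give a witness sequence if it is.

NO — not reachable within 3 firings

depth 0: 1 marking
depth 1: 2 markings reached so far
depth 2: 4 markings reached so far
depth 3: 7 markings reached so far
target is not among the 7 markings reachable within 3 steps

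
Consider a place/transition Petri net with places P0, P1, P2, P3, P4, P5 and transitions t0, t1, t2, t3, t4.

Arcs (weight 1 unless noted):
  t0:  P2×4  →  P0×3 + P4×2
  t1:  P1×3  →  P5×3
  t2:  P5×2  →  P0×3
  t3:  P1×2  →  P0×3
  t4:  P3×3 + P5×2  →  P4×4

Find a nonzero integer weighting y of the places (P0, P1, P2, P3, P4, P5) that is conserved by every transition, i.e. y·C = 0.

Incidence matrix C (rows=places, cols=transitions):
       t0   t1   t2   t3   t4
   P0   3    0    3    3    0
   P1   0   -3    0   -2    0
   P2  -4    0    0    0    0
   P3   0    0    0    0   -3
   P4   2    0    0    0    4
   P5   0    3   -2    0   -2

Candidate y = [0, 0, 3, 8, 6, 0]; check y·C column-wise:
  col t0: 0·3 + 3·-4 + 8·0 + 6·2 = 0
  col t1: 0·-3 + 3·0 + 8·0 + 6·0 + 0·3 = 0
  col t2: 0·3 + 3·0 + 8·0 + 6·0 + 0·-2 = 0
  col t3: 0·3 + 0·-2 + 3·0 + 8·0 + 6·0 = 0
  col t4: 3·0 + 8·-3 + 6·4 + 0·-2 = 0

y = (P0:0, P1:0, P2:3, P3:8, P4:6, P5:0)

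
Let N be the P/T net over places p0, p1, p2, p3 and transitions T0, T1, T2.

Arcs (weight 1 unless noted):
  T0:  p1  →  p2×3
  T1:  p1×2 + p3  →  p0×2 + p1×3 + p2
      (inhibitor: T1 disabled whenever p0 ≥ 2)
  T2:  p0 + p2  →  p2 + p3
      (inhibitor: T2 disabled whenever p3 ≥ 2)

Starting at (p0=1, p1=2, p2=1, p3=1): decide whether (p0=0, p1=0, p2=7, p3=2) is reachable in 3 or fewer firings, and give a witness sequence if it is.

YES — reachable via ⟨T0, T0, T2⟩ (3 firings)

step 1: fire T0:  (p0=1, p1=2, p2=1, p3=1) → (p0=1, p1=1, p2=4, p3=1)
step 2: fire T0:  (p0=1, p1=1, p2=4, p3=1) → (p0=1, p1=0, p2=7, p3=1)
step 3: fire T2:  (p0=1, p1=0, p2=7, p3=1) → (p0=0, p1=0, p2=7, p3=2)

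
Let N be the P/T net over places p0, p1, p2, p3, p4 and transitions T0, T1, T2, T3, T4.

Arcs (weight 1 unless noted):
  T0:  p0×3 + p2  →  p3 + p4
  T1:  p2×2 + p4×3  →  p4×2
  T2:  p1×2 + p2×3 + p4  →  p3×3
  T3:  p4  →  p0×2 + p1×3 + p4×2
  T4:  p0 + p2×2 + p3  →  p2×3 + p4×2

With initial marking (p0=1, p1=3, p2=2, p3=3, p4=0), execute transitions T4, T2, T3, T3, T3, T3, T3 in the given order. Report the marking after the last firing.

(p0=10, p1=16, p2=0, p3=5, p4=6)

step 1: fire T4:  (p0=1, p1=3, p2=2, p3=3, p4=0) → (p0=0, p1=3, p2=3, p3=2, p4=2)
step 2: fire T2:  (p0=0, p1=3, p2=3, p3=2, p4=2) → (p0=0, p1=1, p2=0, p3=5, p4=1)
step 3: fire T3:  (p0=0, p1=1, p2=0, p3=5, p4=1) → (p0=2, p1=4, p2=0, p3=5, p4=2)
step 4: fire T3:  (p0=2, p1=4, p2=0, p3=5, p4=2) → (p0=4, p1=7, p2=0, p3=5, p4=3)
step 5: fire T3:  (p0=4, p1=7, p2=0, p3=5, p4=3) → (p0=6, p1=10, p2=0, p3=5, p4=4)
step 6: fire T3:  (p0=6, p1=10, p2=0, p3=5, p4=4) → (p0=8, p1=13, p2=0, p3=5, p4=5)
step 7: fire T3:  (p0=8, p1=13, p2=0, p3=5, p4=5) → (p0=10, p1=16, p2=0, p3=5, p4=6)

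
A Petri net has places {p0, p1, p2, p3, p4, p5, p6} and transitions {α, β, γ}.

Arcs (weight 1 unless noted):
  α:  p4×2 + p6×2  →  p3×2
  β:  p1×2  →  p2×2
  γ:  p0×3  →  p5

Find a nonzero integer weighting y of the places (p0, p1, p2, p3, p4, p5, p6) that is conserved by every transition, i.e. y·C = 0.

y = (p0:0, p1:1, p2:1, p3:0, p4:0, p5:0, p6:0)

Incidence matrix C (rows=places, cols=transitions):
        α    β    γ
   p0   0    0   -3
   p1   0   -2    0
   p2   0    2    0
   p3   2    0    0
   p4  -2    0    0
   p5   0    0    1
   p6  -2    0    0

Candidate y = [0, 1, 1, 0, 0, 0, 0]; check y·C column-wise:
  col α: 1·0 + 1·0 + 0·2 + 0·-2 + 0·-2 = 0
  col β: 1·-2 + 1·2 = 0
  col γ: 0·-3 + 1·0 + 1·0 + 0·1 = 0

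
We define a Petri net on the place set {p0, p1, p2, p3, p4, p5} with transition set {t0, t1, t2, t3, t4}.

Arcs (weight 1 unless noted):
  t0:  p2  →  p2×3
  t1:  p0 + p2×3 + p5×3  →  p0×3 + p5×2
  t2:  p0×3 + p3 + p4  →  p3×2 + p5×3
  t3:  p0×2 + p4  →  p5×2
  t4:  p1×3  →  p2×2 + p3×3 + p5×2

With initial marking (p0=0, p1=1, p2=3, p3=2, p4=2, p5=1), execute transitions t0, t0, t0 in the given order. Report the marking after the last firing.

(p0=0, p1=1, p2=9, p3=2, p4=2, p5=1)

step 1: fire t0:  (p0=0, p1=1, p2=3, p3=2, p4=2, p5=1) → (p0=0, p1=1, p2=5, p3=2, p4=2, p5=1)
step 2: fire t0:  (p0=0, p1=1, p2=5, p3=2, p4=2, p5=1) → (p0=0, p1=1, p2=7, p3=2, p4=2, p5=1)
step 3: fire t0:  (p0=0, p1=1, p2=7, p3=2, p4=2, p5=1) → (p0=0, p1=1, p2=9, p3=2, p4=2, p5=1)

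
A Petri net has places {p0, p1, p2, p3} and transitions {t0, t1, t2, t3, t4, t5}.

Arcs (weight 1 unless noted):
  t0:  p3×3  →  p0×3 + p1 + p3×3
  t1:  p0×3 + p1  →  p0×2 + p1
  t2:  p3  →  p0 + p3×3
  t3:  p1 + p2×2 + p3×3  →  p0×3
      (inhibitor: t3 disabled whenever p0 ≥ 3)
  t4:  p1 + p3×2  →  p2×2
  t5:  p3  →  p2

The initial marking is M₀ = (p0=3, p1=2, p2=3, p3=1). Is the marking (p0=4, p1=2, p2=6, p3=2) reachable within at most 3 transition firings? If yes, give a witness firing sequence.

NO — not reachable within 3 firings

depth 0: 1 marking
depth 1: 4 markings reached so far
depth 2: 10 markings reached so far
depth 3: 24 markings reached so far
target is not among the 24 markings reachable within 3 steps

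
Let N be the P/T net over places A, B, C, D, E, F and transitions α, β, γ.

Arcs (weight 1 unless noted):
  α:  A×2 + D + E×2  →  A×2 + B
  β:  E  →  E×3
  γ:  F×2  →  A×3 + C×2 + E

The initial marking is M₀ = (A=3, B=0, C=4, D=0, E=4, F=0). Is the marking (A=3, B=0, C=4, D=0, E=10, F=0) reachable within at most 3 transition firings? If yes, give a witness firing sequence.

YES — reachable via ⟨β, β, β⟩ (3 firings)

step 1: fire β:  (A=3, B=0, C=4, D=0, E=4, F=0) → (A=3, B=0, C=4, D=0, E=6, F=0)
step 2: fire β:  (A=3, B=0, C=4, D=0, E=6, F=0) → (A=3, B=0, C=4, D=0, E=8, F=0)
step 3: fire β:  (A=3, B=0, C=4, D=0, E=8, F=0) → (A=3, B=0, C=4, D=0, E=10, F=0)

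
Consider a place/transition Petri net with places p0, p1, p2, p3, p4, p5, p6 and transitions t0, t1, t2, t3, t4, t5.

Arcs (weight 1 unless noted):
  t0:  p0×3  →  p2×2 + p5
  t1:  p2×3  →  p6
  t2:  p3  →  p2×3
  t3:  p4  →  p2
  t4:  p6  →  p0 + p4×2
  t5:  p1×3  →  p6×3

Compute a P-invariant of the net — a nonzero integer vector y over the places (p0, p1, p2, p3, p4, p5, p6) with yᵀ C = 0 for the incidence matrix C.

y = (p0:1, p1:3, p2:1, p3:3, p4:1, p5:1, p6:3)

Incidence matrix C (rows=places, cols=transitions):
       t0   t1   t2   t3   t4   t5
   p0  -3    0    0    0    1    0
   p1   0    0    0    0    0   -3
   p2   2   -3    3    1    0    0
   p3   0    0   -1    0    0    0
   p4   0    0    0   -1    2    0
   p5   1    0    0    0    0    0
   p6   0    1    0    0   -1    3

Candidate y = [1, 3, 1, 3, 1, 1, 3]; check y·C column-wise:
  col t0: 1·-3 + 3·0 + 1·2 + 3·0 + 1·0 + 1·1 + 3·0 = 0
  col t1: 1·0 + 3·0 + 1·-3 + 3·0 + 1·0 + 1·0 + 3·1 = 0
  col t2: 1·0 + 3·0 + 1·3 + 3·-1 + 1·0 + 1·0 + 3·0 = 0
  col t3: 1·0 + 3·0 + 1·1 + 3·0 + 1·-1 + 1·0 + 3·0 = 0
  col t4: 1·1 + 3·0 + 1·0 + 3·0 + 1·2 + 1·0 + 3·-1 = 0
  col t5: 1·0 + 3·-3 + 1·0 + 3·0 + 1·0 + 1·0 + 3·3 = 0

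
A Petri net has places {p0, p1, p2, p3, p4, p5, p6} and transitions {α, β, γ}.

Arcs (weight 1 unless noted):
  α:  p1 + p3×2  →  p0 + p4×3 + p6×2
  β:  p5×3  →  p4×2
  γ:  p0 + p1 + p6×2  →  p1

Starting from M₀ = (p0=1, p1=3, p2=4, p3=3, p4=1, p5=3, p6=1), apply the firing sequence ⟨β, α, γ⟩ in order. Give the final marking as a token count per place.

step 1: fire β:  (p0=1, p1=3, p2=4, p3=3, p4=1, p5=3, p6=1) → (p0=1, p1=3, p2=4, p3=3, p4=3, p5=0, p6=1)
step 2: fire α:  (p0=1, p1=3, p2=4, p3=3, p4=3, p5=0, p6=1) → (p0=2, p1=2, p2=4, p3=1, p4=6, p5=0, p6=3)
step 3: fire γ:  (p0=2, p1=2, p2=4, p3=1, p4=6, p5=0, p6=3) → (p0=1, p1=2, p2=4, p3=1, p4=6, p5=0, p6=1)

(p0=1, p1=2, p2=4, p3=1, p4=6, p5=0, p6=1)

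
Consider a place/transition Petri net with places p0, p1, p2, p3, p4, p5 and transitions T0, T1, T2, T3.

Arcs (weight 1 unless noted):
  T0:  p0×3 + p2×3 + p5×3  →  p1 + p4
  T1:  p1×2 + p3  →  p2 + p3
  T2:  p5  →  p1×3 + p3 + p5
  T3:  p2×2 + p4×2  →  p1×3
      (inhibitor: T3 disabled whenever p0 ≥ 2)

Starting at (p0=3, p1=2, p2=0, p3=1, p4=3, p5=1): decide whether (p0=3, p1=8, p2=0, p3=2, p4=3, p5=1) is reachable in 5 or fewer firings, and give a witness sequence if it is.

depth 0: 1 marking
depth 1: 3 markings reached so far
depth 2: 5 markings reached so far
depth 3: 8 markings reached so far
depth 4: 11 markings reached so far
depth 5: 15 markings reached so far
target is not among the 15 markings reachable within 5 steps

NO — not reachable within 5 firings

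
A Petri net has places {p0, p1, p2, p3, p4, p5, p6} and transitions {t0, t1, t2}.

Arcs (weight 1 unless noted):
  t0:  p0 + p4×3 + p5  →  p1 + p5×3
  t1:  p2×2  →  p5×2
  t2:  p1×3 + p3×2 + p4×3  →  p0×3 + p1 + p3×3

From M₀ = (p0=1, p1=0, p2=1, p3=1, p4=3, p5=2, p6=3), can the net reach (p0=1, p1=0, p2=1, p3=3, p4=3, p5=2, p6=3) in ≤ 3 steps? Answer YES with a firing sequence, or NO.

depth 0: 1 marking
depth 1: 2 markings reached so far
depth 2: 2 markings reached so far
(frontier empty at depth 2; search complete)
target is not among the 2 markings reachable within 3 steps

NO — not reachable within 3 firings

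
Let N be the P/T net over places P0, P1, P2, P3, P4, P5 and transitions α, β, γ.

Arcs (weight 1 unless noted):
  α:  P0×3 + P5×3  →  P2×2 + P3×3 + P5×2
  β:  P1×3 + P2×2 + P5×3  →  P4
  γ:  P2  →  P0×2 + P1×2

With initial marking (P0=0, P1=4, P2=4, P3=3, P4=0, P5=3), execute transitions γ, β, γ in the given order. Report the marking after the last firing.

(P0=4, P1=5, P2=0, P3=3, P4=1, P5=0)

step 1: fire γ:  (P0=0, P1=4, P2=4, P3=3, P4=0, P5=3) → (P0=2, P1=6, P2=3, P3=3, P4=0, P5=3)
step 2: fire β:  (P0=2, P1=6, P2=3, P3=3, P4=0, P5=3) → (P0=2, P1=3, P2=1, P3=3, P4=1, P5=0)
step 3: fire γ:  (P0=2, P1=3, P2=1, P3=3, P4=1, P5=0) → (P0=4, P1=5, P2=0, P3=3, P4=1, P5=0)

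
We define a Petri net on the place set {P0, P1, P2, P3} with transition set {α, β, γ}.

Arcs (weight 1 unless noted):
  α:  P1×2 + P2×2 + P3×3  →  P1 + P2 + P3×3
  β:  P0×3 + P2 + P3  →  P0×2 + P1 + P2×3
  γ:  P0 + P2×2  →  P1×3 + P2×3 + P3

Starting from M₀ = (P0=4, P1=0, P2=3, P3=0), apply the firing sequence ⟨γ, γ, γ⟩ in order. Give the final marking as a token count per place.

step 1: fire γ:  (P0=4, P1=0, P2=3, P3=0) → (P0=3, P1=3, P2=4, P3=1)
step 2: fire γ:  (P0=3, P1=3, P2=4, P3=1) → (P0=2, P1=6, P2=5, P3=2)
step 3: fire γ:  (P0=2, P1=6, P2=5, P3=2) → (P0=1, P1=9, P2=6, P3=3)

(P0=1, P1=9, P2=6, P3=3)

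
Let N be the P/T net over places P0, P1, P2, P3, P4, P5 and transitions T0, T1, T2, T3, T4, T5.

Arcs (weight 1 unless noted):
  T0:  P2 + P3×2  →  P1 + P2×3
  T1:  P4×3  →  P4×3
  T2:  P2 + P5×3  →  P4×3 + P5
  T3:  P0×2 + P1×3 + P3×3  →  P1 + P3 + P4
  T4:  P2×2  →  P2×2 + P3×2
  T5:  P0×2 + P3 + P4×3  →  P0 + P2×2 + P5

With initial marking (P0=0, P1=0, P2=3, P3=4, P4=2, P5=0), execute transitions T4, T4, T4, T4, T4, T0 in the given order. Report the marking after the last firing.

step 1: fire T4:  (P0=0, P1=0, P2=3, P3=4, P4=2, P5=0) → (P0=0, P1=0, P2=3, P3=6, P4=2, P5=0)
step 2: fire T4:  (P0=0, P1=0, P2=3, P3=6, P4=2, P5=0) → (P0=0, P1=0, P2=3, P3=8, P4=2, P5=0)
step 3: fire T4:  (P0=0, P1=0, P2=3, P3=8, P4=2, P5=0) → (P0=0, P1=0, P2=3, P3=10, P4=2, P5=0)
step 4: fire T4:  (P0=0, P1=0, P2=3, P3=10, P4=2, P5=0) → (P0=0, P1=0, P2=3, P3=12, P4=2, P5=0)
step 5: fire T4:  (P0=0, P1=0, P2=3, P3=12, P4=2, P5=0) → (P0=0, P1=0, P2=3, P3=14, P4=2, P5=0)
step 6: fire T0:  (P0=0, P1=0, P2=3, P3=14, P4=2, P5=0) → (P0=0, P1=1, P2=5, P3=12, P4=2, P5=0)

(P0=0, P1=1, P2=5, P3=12, P4=2, P5=0)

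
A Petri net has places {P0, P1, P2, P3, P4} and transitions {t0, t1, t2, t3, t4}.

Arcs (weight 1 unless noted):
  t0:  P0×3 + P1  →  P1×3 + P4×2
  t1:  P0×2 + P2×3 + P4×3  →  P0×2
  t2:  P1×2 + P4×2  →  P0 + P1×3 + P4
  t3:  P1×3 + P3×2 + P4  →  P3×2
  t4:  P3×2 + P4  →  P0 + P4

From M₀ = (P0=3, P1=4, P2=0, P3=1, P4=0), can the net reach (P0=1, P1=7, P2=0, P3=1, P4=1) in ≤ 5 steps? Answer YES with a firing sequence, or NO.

YES — reachable via ⟨t0, t2⟩ (2 firings)

step 1: fire t0:  (P0=3, P1=4, P2=0, P3=1, P4=0) → (P0=0, P1=6, P2=0, P3=1, P4=2)
step 2: fire t2:  (P0=0, P1=6, P2=0, P3=1, P4=2) → (P0=1, P1=7, P2=0, P3=1, P4=1)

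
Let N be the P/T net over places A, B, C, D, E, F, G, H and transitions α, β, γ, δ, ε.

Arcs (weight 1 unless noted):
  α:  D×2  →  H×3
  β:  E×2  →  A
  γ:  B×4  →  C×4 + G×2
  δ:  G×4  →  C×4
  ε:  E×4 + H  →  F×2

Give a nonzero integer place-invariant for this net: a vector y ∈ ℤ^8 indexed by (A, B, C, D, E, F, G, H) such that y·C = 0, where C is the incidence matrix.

Incidence matrix C (rows=places, cols=transitions):
        α    β    γ    δ    ε
    A   0    1    0    0    0
    B   0    0   -4    0    0
    C   0    0    4    4    0
    D  -2    0    0    0    0
    E   0   -2    0    0   -4
    F   0    0    0    0    2
    G   0    0    2   -4    0
    H   3    0    0    0   -1

Candidate y = [2, 0, 0, 0, 1, 2, 0, 0]; check y·C column-wise:
  col α: 2·0 + 0·-2 + 1·0 + 2·0 + 0·3 = 0
  col β: 2·1 + 1·-2 + 2·0 = 0
  col γ: 2·0 + 0·-4 + 0·4 + 1·0 + 2·0 + 0·2 = 0
  col δ: 2·0 + 0·4 + 1·0 + 2·0 + 0·-4 = 0
  col ε: 2·0 + 1·-4 + 2·2 + 0·-1 = 0

y = (A:2, B:0, C:0, D:0, E:1, F:2, G:0, H:0)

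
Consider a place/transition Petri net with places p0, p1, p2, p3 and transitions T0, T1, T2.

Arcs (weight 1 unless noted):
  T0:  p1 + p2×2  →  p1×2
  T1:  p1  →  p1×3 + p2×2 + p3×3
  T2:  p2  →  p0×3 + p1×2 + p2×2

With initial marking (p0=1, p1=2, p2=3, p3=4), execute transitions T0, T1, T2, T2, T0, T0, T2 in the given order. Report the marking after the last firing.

(p0=10, p1=13, p2=2, p3=7)

step 1: fire T0:  (p0=1, p1=2, p2=3, p3=4) → (p0=1, p1=3, p2=1, p3=4)
step 2: fire T1:  (p0=1, p1=3, p2=1, p3=4) → (p0=1, p1=5, p2=3, p3=7)
step 3: fire T2:  (p0=1, p1=5, p2=3, p3=7) → (p0=4, p1=7, p2=4, p3=7)
step 4: fire T2:  (p0=4, p1=7, p2=4, p3=7) → (p0=7, p1=9, p2=5, p3=7)
step 5: fire T0:  (p0=7, p1=9, p2=5, p3=7) → (p0=7, p1=10, p2=3, p3=7)
step 6: fire T0:  (p0=7, p1=10, p2=3, p3=7) → (p0=7, p1=11, p2=1, p3=7)
step 7: fire T2:  (p0=7, p1=11, p2=1, p3=7) → (p0=10, p1=13, p2=2, p3=7)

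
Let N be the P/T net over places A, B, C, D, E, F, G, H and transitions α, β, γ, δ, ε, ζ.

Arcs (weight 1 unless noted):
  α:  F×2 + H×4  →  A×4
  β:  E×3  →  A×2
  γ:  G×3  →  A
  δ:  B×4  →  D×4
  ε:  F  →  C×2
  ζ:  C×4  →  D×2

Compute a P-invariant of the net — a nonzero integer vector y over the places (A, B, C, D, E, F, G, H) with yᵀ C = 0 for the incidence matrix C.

Incidence matrix C (rows=places, cols=transitions):
        α    β    γ    δ    ε    ζ
    A   4    2    1    0    0    0
    B   0    0    0   -4    0    0
    C   0    0    0    0    2   -4
    D   0    0    0    4    0    2
    E   0   -3    0    0    0    0
    F  -2    0    0    0   -1    0
    G   0    0   -3    0    0    0
    H  -4    0    0    0    0    0

Candidate y = [3, 6, 3, 6, 2, 6, 1, 0]; check y·C column-wise:
  col α: 3·4 + 6·0 + 3·0 + 6·0 + 2·0 + 6·-2 + 1·0 + 0·-4 = 0
  col β: 3·2 + 6·0 + 3·0 + 6·0 + 2·-3 + 6·0 + 1·0 = 0
  col γ: 3·1 + 6·0 + 3·0 + 6·0 + 2·0 + 6·0 + 1·-3 = 0
  col δ: 3·0 + 6·-4 + 3·0 + 6·4 + 2·0 + 6·0 + 1·0 = 0
  col ε: 3·0 + 6·0 + 3·2 + 6·0 + 2·0 + 6·-1 + 1·0 = 0
  col ζ: 3·0 + 6·0 + 3·-4 + 6·2 + 2·0 + 6·0 + 1·0 = 0

y = (A:3, B:6, C:3, D:6, E:2, F:6, G:1, H:0)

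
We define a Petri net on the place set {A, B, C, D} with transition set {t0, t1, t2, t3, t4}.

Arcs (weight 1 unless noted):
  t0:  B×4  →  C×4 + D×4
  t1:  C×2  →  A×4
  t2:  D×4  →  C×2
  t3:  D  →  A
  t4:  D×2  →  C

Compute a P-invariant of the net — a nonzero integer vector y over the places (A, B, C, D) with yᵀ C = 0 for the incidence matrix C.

Incidence matrix C (rows=places, cols=transitions):
       t0   t1   t2   t3   t4
    A   0    4    0    1    0
    B  -4    0    0    0    0
    C   4   -2    2    0    1
    D   4    0   -4   -1   -2

Candidate y = [1, 3, 2, 1]; check y·C column-wise:
  col t0: 1·0 + 3·-4 + 2·4 + 1·4 = 0
  col t1: 1·4 + 3·0 + 2·-2 + 1·0 = 0
  col t2: 1·0 + 3·0 + 2·2 + 1·-4 = 0
  col t3: 1·1 + 3·0 + 2·0 + 1·-1 = 0
  col t4: 1·0 + 3·0 + 2·1 + 1·-2 = 0

y = (A:1, B:3, C:2, D:1)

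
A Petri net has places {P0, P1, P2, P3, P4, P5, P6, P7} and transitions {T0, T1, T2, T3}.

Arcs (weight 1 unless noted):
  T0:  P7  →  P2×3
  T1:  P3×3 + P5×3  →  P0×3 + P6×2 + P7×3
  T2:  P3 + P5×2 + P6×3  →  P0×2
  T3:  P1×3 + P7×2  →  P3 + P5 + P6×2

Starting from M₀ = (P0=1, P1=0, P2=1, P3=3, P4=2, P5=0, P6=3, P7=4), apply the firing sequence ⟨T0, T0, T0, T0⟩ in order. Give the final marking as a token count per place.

(P0=1, P1=0, P2=13, P3=3, P4=2, P5=0, P6=3, P7=0)

step 1: fire T0:  (P0=1, P1=0, P2=1, P3=3, P4=2, P5=0, P6=3, P7=4) → (P0=1, P1=0, P2=4, P3=3, P4=2, P5=0, P6=3, P7=3)
step 2: fire T0:  (P0=1, P1=0, P2=4, P3=3, P4=2, P5=0, P6=3, P7=3) → (P0=1, P1=0, P2=7, P3=3, P4=2, P5=0, P6=3, P7=2)
step 3: fire T0:  (P0=1, P1=0, P2=7, P3=3, P4=2, P5=0, P6=3, P7=2) → (P0=1, P1=0, P2=10, P3=3, P4=2, P5=0, P6=3, P7=1)
step 4: fire T0:  (P0=1, P1=0, P2=10, P3=3, P4=2, P5=0, P6=3, P7=1) → (P0=1, P1=0, P2=13, P3=3, P4=2, P5=0, P6=3, P7=0)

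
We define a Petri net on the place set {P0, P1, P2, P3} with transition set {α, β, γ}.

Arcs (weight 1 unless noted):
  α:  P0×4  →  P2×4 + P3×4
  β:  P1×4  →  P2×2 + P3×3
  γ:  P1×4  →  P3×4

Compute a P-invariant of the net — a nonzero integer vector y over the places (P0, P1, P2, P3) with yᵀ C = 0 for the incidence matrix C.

Incidence matrix C (rows=places, cols=transitions):
        α    β    γ
   P0  -4    0    0
   P1   0   -4   -4
   P2   4    2    0
   P3   4    3    4

Candidate y = [3, 2, 1, 2]; check y·C column-wise:
  col α: 3·-4 + 2·0 + 1·4 + 2·4 = 0
  col β: 3·0 + 2·-4 + 1·2 + 2·3 = 0
  col γ: 3·0 + 2·-4 + 1·0 + 2·4 = 0

y = (P0:3, P1:2, P2:1, P3:2)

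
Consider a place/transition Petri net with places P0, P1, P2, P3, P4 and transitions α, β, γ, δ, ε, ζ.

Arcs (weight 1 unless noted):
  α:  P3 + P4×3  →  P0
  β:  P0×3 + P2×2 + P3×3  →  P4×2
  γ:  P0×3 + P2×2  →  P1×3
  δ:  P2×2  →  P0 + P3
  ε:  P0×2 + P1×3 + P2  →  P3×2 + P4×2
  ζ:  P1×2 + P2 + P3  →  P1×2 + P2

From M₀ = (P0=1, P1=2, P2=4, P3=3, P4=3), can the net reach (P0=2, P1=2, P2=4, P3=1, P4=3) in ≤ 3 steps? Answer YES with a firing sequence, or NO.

depth 0: 1 marking
depth 1: 4 markings reached so far
depth 2: 9 markings reached so far
depth 3: 17 markings reached so far
target is not among the 17 markings reachable within 3 steps

NO — not reachable within 3 firings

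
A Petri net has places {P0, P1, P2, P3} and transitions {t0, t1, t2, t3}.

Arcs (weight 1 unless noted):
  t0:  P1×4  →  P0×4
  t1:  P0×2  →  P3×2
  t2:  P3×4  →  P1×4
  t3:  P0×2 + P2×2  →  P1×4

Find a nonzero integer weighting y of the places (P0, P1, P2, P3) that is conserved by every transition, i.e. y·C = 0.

Incidence matrix C (rows=places, cols=transitions):
       t0   t1   t2   t3
   P0   4   -2    0   -2
   P1  -4    0    4    4
   P2   0    0    0   -2
   P3   0    2   -4    0

Candidate y = [1, 1, 1, 1]; check y·C column-wise:
  col t0: 1·4 + 1·-4 + 1·0 + 1·0 = 0
  col t1: 1·-2 + 1·0 + 1·0 + 1·2 = 0
  col t2: 1·0 + 1·4 + 1·0 + 1·-4 = 0
  col t3: 1·-2 + 1·4 + 1·-2 + 1·0 = 0

y = (P0:1, P1:1, P2:1, P3:1)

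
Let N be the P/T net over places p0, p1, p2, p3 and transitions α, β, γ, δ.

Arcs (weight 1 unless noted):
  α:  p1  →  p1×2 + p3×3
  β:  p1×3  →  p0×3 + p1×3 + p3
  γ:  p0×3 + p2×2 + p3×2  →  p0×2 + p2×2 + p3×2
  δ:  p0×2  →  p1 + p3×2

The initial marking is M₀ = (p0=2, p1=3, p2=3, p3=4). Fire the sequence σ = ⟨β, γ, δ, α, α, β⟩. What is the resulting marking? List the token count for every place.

step 1: fire β:  (p0=2, p1=3, p2=3, p3=4) → (p0=5, p1=3, p2=3, p3=5)
step 2: fire γ:  (p0=5, p1=3, p2=3, p3=5) → (p0=4, p1=3, p2=3, p3=5)
step 3: fire δ:  (p0=4, p1=3, p2=3, p3=5) → (p0=2, p1=4, p2=3, p3=7)
step 4: fire α:  (p0=2, p1=4, p2=3, p3=7) → (p0=2, p1=5, p2=3, p3=10)
step 5: fire α:  (p0=2, p1=5, p2=3, p3=10) → (p0=2, p1=6, p2=3, p3=13)
step 6: fire β:  (p0=2, p1=6, p2=3, p3=13) → (p0=5, p1=6, p2=3, p3=14)

(p0=5, p1=6, p2=3, p3=14)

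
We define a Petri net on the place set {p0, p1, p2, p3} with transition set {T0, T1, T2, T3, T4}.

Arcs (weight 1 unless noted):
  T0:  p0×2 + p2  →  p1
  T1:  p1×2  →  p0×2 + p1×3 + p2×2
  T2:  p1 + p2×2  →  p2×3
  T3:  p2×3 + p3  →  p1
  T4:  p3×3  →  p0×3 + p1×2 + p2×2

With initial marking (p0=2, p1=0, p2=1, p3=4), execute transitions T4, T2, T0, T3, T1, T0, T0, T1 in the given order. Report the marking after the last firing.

(p0=3, p1=7, p2=2, p3=0)

step 1: fire T4:  (p0=2, p1=0, p2=1, p3=4) → (p0=5, p1=2, p2=3, p3=1)
step 2: fire T2:  (p0=5, p1=2, p2=3, p3=1) → (p0=5, p1=1, p2=4, p3=1)
step 3: fire T0:  (p0=5, p1=1, p2=4, p3=1) → (p0=3, p1=2, p2=3, p3=1)
step 4: fire T3:  (p0=3, p1=2, p2=3, p3=1) → (p0=3, p1=3, p2=0, p3=0)
step 5: fire T1:  (p0=3, p1=3, p2=0, p3=0) → (p0=5, p1=4, p2=2, p3=0)
step 6: fire T0:  (p0=5, p1=4, p2=2, p3=0) → (p0=3, p1=5, p2=1, p3=0)
step 7: fire T0:  (p0=3, p1=5, p2=1, p3=0) → (p0=1, p1=6, p2=0, p3=0)
step 8: fire T1:  (p0=1, p1=6, p2=0, p3=0) → (p0=3, p1=7, p2=2, p3=0)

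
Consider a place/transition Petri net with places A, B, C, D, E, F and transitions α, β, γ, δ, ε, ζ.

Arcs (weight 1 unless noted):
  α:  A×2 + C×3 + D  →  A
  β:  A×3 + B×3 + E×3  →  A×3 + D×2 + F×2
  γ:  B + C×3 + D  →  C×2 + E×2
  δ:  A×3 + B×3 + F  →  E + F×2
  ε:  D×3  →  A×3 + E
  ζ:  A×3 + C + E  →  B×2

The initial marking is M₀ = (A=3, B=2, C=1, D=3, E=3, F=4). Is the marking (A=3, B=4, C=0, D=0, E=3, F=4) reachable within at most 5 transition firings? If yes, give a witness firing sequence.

step 1: fire ε:  (A=3, B=2, C=1, D=3, E=3, F=4) → (A=6, B=2, C=1, D=0, E=4, F=4)
step 2: fire ζ:  (A=6, B=2, C=1, D=0, E=4, F=4) → (A=3, B=4, C=0, D=0, E=3, F=4)

YES — reachable via ⟨ε, ζ⟩ (2 firings)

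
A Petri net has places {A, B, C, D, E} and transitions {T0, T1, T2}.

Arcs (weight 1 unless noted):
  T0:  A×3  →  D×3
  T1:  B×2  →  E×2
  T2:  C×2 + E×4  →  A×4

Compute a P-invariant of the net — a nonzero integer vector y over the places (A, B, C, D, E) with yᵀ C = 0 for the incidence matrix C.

Incidence matrix C (rows=places, cols=transitions):
       T0   T1   T2
    A  -3    0    4
    B   0   -2    0
    C   0    0   -2
    D   3    0    0
    E   0    2   -4

Candidate y = [1, 0, 2, 1, 0]; check y·C column-wise:
  col T0: 1·-3 + 2·0 + 1·3 = 0
  col T1: 1·0 + 0·-2 + 2·0 + 1·0 + 0·2 = 0
  col T2: 1·4 + 2·-2 + 1·0 + 0·-4 = 0

y = (A:1, B:0, C:2, D:1, E:0)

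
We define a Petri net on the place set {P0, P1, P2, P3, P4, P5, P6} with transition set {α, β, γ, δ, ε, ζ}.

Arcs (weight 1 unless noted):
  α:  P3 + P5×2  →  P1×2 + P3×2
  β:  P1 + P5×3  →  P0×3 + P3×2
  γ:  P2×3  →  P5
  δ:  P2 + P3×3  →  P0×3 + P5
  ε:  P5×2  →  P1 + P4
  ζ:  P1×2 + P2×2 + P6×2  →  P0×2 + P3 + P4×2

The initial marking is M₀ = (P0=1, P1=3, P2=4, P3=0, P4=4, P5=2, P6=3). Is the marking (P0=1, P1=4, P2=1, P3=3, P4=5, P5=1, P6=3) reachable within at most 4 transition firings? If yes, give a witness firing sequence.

depth 0: 1 marking
depth 1: 4 markings reached so far
depth 2: 8 markings reached so far
depth 3: 8 markings reached so far
(frontier empty at depth 3; search complete)
target is not among the 8 markings reachable within 4 steps

NO — not reachable within 4 firings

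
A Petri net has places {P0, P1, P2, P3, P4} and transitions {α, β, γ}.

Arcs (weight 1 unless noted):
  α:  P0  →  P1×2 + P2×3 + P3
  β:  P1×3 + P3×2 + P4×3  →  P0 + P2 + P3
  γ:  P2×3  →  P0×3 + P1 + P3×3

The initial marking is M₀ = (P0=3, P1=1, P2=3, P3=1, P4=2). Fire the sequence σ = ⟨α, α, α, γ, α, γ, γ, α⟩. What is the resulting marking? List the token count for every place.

step 1: fire α:  (P0=3, P1=1, P2=3, P3=1, P4=2) → (P0=2, P1=3, P2=6, P3=2, P4=2)
step 2: fire α:  (P0=2, P1=3, P2=6, P3=2, P4=2) → (P0=1, P1=5, P2=9, P3=3, P4=2)
step 3: fire α:  (P0=1, P1=5, P2=9, P3=3, P4=2) → (P0=0, P1=7, P2=12, P3=4, P4=2)
step 4: fire γ:  (P0=0, P1=7, P2=12, P3=4, P4=2) → (P0=3, P1=8, P2=9, P3=7, P4=2)
step 5: fire α:  (P0=3, P1=8, P2=9, P3=7, P4=2) → (P0=2, P1=10, P2=12, P3=8, P4=2)
step 6: fire γ:  (P0=2, P1=10, P2=12, P3=8, P4=2) → (P0=5, P1=11, P2=9, P3=11, P4=2)
step 7: fire γ:  (P0=5, P1=11, P2=9, P3=11, P4=2) → (P0=8, P1=12, P2=6, P3=14, P4=2)
step 8: fire α:  (P0=8, P1=12, P2=6, P3=14, P4=2) → (P0=7, P1=14, P2=9, P3=15, P4=2)

(P0=7, P1=14, P2=9, P3=15, P4=2)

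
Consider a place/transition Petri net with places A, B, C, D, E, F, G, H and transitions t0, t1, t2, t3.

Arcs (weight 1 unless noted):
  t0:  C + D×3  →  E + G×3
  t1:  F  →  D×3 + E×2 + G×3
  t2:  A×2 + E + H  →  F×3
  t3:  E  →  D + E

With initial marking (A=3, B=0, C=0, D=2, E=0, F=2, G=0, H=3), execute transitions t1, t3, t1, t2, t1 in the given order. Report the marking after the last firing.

step 1: fire t1:  (A=3, B=0, C=0, D=2, E=0, F=2, G=0, H=3) → (A=3, B=0, C=0, D=5, E=2, F=1, G=3, H=3)
step 2: fire t3:  (A=3, B=0, C=0, D=5, E=2, F=1, G=3, H=3) → (A=3, B=0, C=0, D=6, E=2, F=1, G=3, H=3)
step 3: fire t1:  (A=3, B=0, C=0, D=6, E=2, F=1, G=3, H=3) → (A=3, B=0, C=0, D=9, E=4, F=0, G=6, H=3)
step 4: fire t2:  (A=3, B=0, C=0, D=9, E=4, F=0, G=6, H=3) → (A=1, B=0, C=0, D=9, E=3, F=3, G=6, H=2)
step 5: fire t1:  (A=1, B=0, C=0, D=9, E=3, F=3, G=6, H=2) → (A=1, B=0, C=0, D=12, E=5, F=2, G=9, H=2)

(A=1, B=0, C=0, D=12, E=5, F=2, G=9, H=2)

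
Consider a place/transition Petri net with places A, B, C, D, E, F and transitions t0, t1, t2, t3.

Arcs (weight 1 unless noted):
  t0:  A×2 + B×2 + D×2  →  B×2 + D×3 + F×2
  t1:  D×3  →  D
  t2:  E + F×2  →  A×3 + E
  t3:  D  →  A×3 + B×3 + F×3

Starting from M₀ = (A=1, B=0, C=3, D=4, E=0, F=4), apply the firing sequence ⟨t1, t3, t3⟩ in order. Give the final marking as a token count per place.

(A=7, B=6, C=3, D=0, E=0, F=10)

step 1: fire t1:  (A=1, B=0, C=3, D=4, E=0, F=4) → (A=1, B=0, C=3, D=2, E=0, F=4)
step 2: fire t3:  (A=1, B=0, C=3, D=2, E=0, F=4) → (A=4, B=3, C=3, D=1, E=0, F=7)
step 3: fire t3:  (A=4, B=3, C=3, D=1, E=0, F=7) → (A=7, B=6, C=3, D=0, E=0, F=10)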